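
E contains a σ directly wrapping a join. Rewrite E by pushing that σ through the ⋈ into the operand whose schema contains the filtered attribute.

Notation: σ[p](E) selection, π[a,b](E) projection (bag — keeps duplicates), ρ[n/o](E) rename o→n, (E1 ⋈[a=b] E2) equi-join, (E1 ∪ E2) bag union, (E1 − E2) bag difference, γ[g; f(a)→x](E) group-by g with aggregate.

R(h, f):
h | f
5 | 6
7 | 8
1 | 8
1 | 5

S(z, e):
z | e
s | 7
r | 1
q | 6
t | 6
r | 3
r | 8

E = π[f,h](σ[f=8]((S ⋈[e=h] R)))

σ filters on f, owned by the right side.
E' = π[f,h]((S ⋈[e=h] σ[f=8](R)))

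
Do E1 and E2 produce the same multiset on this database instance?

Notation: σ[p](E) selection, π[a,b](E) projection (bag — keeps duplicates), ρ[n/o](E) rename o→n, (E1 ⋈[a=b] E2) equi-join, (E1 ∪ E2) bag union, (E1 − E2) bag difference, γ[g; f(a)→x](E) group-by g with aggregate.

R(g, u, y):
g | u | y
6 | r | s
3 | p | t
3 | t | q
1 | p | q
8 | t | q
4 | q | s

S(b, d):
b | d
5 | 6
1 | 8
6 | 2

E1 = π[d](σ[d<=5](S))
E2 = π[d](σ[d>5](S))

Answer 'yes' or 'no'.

E1 per-node cardinality:
  S → 3
  σ[d<=5](S) → 1
  π[d](σ[d<=5](S)) → 1
E2 per-node cardinality:
  S → 3
  σ[d>5](S) → 2
  π[d](σ[d>5](S)) → 2

E1 result:
d
2
E2 result:
d
6
8
Witness: (6,) appears 0× in E1 but 1× in E2.

no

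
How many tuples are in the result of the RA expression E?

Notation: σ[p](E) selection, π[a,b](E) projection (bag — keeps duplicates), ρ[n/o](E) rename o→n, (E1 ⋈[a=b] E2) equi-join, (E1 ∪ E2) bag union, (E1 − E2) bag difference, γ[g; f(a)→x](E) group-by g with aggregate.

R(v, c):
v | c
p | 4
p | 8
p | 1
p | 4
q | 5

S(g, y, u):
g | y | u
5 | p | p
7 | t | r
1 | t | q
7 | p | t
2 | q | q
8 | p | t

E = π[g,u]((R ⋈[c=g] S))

Per-node cardinality:
  R → 5
  S → 6
  (R ⋈[c=g] S) → 3
  π[g,u]((R ⋈[c=g] S)) → 3

|E| = 3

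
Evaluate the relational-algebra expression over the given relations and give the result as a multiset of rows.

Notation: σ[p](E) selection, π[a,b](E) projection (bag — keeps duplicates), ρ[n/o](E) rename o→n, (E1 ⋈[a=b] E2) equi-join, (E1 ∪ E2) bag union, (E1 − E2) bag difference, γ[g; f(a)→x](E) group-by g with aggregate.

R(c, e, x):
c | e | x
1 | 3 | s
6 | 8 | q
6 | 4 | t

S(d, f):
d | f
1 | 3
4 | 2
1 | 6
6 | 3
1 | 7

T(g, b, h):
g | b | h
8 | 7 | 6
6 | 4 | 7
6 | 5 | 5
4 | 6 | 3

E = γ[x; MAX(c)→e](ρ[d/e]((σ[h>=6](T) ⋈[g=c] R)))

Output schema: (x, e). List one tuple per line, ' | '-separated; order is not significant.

Per-node cardinality:
  T → 4
  σ[h>=6](T) → 2
  R → 3
  (σ[h>=6](T) ⋈[g=c] R) → 2
  ρ[d/e]((σ[h>=6](T) ⋈[g=c] R)) → 2
  γ[x; MAX(c)→e](ρ[d/e]((σ[h>=6](T) ⋈[g=c] R))) → 2

== RESULT ==
x | e
q | 6
t | 6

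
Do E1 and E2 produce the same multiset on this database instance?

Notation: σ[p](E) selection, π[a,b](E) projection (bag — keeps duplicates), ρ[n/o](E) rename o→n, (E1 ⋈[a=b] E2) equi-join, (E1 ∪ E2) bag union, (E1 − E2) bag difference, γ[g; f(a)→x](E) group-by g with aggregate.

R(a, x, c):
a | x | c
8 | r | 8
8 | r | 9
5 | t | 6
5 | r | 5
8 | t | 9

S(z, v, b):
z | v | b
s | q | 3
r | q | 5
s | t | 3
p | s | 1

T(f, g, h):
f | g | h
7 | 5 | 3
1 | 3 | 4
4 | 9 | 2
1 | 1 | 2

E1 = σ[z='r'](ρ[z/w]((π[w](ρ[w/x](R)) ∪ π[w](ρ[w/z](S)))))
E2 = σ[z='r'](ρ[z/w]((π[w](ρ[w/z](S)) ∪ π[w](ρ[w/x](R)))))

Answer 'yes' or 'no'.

E1 subexpression sizes:
  R → 5
  ρ[w/x](R) → 5
  π[w](ρ[w/x](R)) → 5
  S → 4
  ρ[w/z](S) → 4
  π[w](ρ[w/z](S)) → 4
  (π[w](ρ[w/x](R)) ∪ π[w](ρ[w/z](S))) → 9
  ρ[z/w]((π[w](ρ[w/x](R)) ∪ π[w](ρ[w/z](S)))) → 9
  σ[z='r'](ρ[z/w]((π[w](ρ[w/x](R)) ∪ π[w](ρ[w/z](S))))) → 4
E2 subexpression sizes:
  S → 4
  ρ[w/z](S) → 4
  π[w](ρ[w/z](S)) → 4
  R → 5
  ρ[w/x](R) → 5
  π[w](ρ[w/x](R)) → 5
  (π[w](ρ[w/z](S)) ∪ π[w](ρ[w/x](R))) → 9
  ρ[z/w]((π[w](ρ[w/z](S)) ∪ π[w](ρ[w/x](R)))) → 9
  σ[z='r'](ρ[z/w]((π[w](ρ[w/z](S)) ∪ π[w](ρ[w/x](R))))) → 4

E1 and E2 produce the same multiset:
z
r
r
r
r

yes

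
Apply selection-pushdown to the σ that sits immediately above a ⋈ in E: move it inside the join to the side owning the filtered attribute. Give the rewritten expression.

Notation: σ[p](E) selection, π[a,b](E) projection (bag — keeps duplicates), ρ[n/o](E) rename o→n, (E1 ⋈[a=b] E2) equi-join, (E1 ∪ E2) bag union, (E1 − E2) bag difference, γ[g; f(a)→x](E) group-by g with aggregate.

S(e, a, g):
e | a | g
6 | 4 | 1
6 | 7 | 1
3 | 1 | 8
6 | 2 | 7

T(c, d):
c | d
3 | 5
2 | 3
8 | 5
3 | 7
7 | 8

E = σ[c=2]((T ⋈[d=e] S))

σ filters on c, owned by the left side.
E' = (σ[c=2](T) ⋈[d=e] S)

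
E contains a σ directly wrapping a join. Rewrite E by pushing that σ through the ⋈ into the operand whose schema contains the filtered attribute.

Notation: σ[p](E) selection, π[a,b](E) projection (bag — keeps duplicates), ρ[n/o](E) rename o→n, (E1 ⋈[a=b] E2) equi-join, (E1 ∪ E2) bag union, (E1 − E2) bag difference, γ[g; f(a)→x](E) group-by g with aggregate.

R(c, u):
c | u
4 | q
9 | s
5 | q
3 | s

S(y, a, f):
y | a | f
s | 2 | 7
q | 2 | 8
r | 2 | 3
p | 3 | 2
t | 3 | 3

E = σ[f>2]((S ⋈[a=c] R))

σ filters on f, owned by the left side.
E' = (σ[f>2](S) ⋈[a=c] R)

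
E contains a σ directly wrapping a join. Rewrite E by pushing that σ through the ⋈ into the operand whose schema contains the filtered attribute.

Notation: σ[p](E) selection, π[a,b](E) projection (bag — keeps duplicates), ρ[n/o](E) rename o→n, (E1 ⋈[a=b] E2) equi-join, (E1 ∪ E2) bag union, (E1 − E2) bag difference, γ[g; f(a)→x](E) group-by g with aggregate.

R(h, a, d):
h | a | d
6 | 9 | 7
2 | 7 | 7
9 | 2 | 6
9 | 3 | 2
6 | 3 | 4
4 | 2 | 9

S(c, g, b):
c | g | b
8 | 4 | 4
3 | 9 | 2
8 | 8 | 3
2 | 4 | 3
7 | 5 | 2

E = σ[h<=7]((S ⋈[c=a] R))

σ filters on h, owned by the right side.
E' = (S ⋈[c=a] σ[h<=7](R))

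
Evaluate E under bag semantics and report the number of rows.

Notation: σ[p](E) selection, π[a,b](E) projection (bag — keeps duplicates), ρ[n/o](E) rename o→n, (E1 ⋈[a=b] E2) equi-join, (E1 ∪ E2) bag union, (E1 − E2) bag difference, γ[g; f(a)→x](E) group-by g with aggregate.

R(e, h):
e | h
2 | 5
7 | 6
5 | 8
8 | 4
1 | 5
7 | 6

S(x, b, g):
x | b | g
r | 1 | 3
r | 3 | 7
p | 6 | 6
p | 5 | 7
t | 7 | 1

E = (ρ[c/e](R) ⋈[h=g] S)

Row counts bottom-up:
  R → 6
  ρ[c/e](R) → 6
  S → 5
  (ρ[c/e](R) ⋈[h=g] S) → 2

|E| = 2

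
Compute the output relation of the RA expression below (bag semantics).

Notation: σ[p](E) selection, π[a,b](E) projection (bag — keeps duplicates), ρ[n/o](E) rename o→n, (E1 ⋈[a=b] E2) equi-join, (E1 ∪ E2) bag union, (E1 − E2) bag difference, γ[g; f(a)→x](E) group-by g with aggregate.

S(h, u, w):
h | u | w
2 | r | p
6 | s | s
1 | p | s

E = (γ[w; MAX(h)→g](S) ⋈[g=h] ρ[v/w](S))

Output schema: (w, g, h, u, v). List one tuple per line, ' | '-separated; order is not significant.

Stepwise |·|:
  S → 3
  γ[w; MAX(h)→g](S) → 2
  S → 3
  ρ[v/w](S) → 3
  (γ[w; MAX(h)→g](S) ⋈[g=h] ρ[v/w](S)) → 2

== RESULT ==
w | g | h | u | v
p | 2 | 2 | r | p
s | 6 | 6 | s | s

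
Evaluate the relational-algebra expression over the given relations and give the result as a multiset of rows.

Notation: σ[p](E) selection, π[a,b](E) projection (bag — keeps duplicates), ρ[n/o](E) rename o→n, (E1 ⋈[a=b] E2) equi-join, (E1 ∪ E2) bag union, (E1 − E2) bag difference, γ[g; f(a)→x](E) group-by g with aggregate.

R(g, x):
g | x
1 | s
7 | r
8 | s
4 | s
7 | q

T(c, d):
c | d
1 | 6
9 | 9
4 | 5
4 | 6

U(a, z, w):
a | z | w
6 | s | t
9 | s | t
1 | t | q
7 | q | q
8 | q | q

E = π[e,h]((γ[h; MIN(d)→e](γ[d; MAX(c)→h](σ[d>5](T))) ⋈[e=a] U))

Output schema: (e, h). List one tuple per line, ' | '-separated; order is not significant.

Subexpression sizes:
  T → 4
  σ[d>5](T) → 3
  γ[d; MAX(c)→h](σ[d>5](T)) → 2
  γ[h; MIN(d)→e](γ[d; MAX(c)→h](σ[d>5](T))) → 2
  U → 5
  (γ[h; MIN(d)→e](γ[d; MAX(c)→h](σ[d>5](T))) ⋈[e=a] U) → 2
  π[e,h]((γ[h; MIN(d)→e](γ[d; MAX(c)→h](σ[d>5](T))) ⋈[e=a] U)) → 2

== RESULT ==
e | h
6 | 4
9 | 9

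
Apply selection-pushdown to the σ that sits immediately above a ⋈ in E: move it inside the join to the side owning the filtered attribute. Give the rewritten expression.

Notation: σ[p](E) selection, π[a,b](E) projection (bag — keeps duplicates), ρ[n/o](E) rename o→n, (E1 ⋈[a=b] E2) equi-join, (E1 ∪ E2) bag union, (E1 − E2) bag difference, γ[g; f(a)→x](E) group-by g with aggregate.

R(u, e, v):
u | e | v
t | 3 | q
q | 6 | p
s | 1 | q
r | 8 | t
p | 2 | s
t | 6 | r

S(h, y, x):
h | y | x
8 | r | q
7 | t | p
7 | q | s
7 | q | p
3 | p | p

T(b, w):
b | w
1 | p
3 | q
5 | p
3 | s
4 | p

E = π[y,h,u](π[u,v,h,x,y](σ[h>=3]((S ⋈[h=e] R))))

σ filters on h, owned by the left side.
E' = π[y,h,u](π[u,v,h,x,y]((σ[h>=3](S) ⋈[h=e] R)))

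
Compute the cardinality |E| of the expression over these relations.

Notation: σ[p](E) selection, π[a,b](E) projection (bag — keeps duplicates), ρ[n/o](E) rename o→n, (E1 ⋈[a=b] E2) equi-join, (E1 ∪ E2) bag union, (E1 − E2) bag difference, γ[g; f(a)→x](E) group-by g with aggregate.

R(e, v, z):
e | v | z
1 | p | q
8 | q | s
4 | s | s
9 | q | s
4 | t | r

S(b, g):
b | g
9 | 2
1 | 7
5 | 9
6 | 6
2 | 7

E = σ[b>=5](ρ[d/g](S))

Subexpression sizes:
  S → 5
  ρ[d/g](S) → 5
  σ[b>=5](ρ[d/g](S)) → 3

|E| = 3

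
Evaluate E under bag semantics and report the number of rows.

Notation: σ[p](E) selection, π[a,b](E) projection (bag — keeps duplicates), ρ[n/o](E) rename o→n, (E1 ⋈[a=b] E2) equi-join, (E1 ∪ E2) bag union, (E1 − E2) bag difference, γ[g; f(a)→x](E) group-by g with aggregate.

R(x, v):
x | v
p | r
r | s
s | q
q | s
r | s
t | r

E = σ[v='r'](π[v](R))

Stepwise |·|:
  R → 6
  π[v](R) → 6
  σ[v='r'](π[v](R)) → 2

|E| = 2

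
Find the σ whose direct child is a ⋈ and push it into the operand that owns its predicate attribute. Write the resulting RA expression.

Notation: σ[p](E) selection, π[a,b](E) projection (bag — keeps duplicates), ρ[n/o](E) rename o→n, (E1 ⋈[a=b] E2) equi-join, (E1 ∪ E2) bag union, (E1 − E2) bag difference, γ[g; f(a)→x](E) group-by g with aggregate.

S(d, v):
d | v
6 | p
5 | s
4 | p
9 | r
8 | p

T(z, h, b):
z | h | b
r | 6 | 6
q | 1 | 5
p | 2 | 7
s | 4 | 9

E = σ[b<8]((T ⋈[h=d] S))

σ filters on b, owned by the left side.
E' = (σ[b<8](T) ⋈[h=d] S)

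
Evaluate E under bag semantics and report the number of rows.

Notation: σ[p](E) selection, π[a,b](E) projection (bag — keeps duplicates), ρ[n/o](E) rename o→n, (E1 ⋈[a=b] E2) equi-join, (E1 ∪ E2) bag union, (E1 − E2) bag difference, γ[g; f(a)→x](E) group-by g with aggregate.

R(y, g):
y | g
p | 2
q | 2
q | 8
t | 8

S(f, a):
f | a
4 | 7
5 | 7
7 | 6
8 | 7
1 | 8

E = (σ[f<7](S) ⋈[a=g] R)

Per-node cardinality:
  S → 5
  σ[f<7](S) → 3
  R → 4
  (σ[f<7](S) ⋈[a=g] R) → 2

|E| = 2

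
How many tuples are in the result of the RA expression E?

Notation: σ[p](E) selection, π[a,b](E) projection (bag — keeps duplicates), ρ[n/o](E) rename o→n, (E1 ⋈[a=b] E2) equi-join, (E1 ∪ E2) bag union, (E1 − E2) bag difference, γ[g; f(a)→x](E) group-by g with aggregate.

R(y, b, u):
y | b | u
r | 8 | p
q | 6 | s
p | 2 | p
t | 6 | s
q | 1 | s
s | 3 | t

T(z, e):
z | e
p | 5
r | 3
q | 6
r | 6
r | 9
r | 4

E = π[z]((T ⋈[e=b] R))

Stepwise |·|:
  T → 6
  R → 6
  (T ⋈[e=b] R) → 5
  π[z]((T ⋈[e=b] R)) → 5

|E| = 5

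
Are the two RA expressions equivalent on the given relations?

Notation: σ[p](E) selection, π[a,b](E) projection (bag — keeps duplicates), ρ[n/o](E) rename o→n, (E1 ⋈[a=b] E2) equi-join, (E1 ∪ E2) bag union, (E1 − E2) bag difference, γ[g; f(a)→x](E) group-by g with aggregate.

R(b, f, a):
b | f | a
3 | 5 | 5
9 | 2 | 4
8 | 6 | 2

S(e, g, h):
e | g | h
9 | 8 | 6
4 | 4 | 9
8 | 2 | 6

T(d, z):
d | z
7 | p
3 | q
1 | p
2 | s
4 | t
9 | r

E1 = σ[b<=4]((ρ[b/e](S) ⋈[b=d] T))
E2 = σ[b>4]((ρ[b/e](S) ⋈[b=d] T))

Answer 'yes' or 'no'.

E1 row counts bottom-up:
  S → 3
  ρ[b/e](S) → 3
  T → 6
  (ρ[b/e](S) ⋈[b=d] T) → 2
  σ[b<=4]((ρ[b/e](S) ⋈[b=d] T)) → 1
E2 row counts bottom-up:
  S → 3
  ρ[b/e](S) → 3
  T → 6
  (ρ[b/e](S) ⋈[b=d] T) → 2
  σ[b>4]((ρ[b/e](S) ⋈[b=d] T)) → 1

E1 result:
b | g | h | d | z
4 | 4 | 9 | 4 | t
E2 result:
b | g | h | d | z
9 | 8 | 6 | 9 | r
Witness: (9, 8, 6, 9, 'r') appears 0× in E1 but 1× in E2.

no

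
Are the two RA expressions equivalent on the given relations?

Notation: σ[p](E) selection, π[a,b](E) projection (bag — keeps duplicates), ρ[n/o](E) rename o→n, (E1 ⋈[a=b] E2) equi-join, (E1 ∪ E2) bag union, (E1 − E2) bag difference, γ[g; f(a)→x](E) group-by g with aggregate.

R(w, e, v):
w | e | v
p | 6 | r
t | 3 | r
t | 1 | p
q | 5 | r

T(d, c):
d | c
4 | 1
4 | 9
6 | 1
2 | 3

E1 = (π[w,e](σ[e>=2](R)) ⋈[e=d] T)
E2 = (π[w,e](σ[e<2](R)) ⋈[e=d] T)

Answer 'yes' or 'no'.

E1 subexpression sizes:
  R → 4
  σ[e>=2](R) → 3
  π[w,e](σ[e>=2](R)) → 3
  T → 4
  (π[w,e](σ[e>=2](R)) ⋈[e=d] T) → 1
E2 subexpression sizes:
  R → 4
  σ[e<2](R) → 1
  π[w,e](σ[e<2](R)) → 1
  T → 4
  (π[w,e](σ[e<2](R)) ⋈[e=d] T) → 0

E1 result:
w | e | d | c
p | 6 | 6 | 1
E2 result:
w | e | d | c
(0 rows)
Witness: ('p', 6, 6, 1) appears 1× in E1 but 0× in E2.

no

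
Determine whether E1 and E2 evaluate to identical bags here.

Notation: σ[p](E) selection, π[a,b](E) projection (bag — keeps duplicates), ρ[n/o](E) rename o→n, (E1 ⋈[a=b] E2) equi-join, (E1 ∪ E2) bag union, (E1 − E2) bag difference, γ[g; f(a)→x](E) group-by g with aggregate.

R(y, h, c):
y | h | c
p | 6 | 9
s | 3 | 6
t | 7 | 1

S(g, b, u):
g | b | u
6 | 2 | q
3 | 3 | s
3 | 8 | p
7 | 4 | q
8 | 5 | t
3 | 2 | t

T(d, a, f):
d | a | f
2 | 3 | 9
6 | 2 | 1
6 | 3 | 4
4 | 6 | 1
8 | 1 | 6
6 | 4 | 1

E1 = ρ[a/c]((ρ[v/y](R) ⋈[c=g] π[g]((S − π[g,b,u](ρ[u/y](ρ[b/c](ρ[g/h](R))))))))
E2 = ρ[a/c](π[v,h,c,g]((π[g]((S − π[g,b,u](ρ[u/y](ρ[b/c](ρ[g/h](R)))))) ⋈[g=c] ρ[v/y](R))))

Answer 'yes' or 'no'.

E1 per-node cardinality:
  R → 3
  ρ[v/y](R) → 3
  S → 6
  R → 3
  ρ[g/h](R) → 3
  ρ[b/c](ρ[g/h](R)) → 3
  ρ[u/y](ρ[b/c](ρ[g/h](R))) → 3
  π[g,b,u](ρ[u/y](ρ[b/c](ρ[g/h](R)))) → 3
  (S − π[g,b,u](ρ[u/y](ρ[b/c](ρ[g/h](R))))) → 6
  π[g]((S − π[g,b,u](ρ[u/y](ρ[b/c](ρ[g/h](R)))))) → 6
  (ρ[v/y](R) ⋈[c=g] π[g]((S − π[g,b,u](ρ[u/y](ρ[b/c](ρ[g/h](R))))))) → 1
  ρ[a/c]((ρ[v/y](R) ⋈[c=g] π[g]((S − π[g,b,u](ρ[u/y](ρ[b/c](ρ[g/h](R)))))))) → 1
E2 per-node cardinality:
  S → 6
  R → 3
  ρ[g/h](R) → 3
  ρ[b/c](ρ[g/h](R)) → 3
  ρ[u/y](ρ[b/c](ρ[g/h](R))) → 3
  π[g,b,u](ρ[u/y](ρ[b/c](ρ[g/h](R)))) → 3
  (S − π[g,b,u](ρ[u/y](ρ[b/c](ρ[g/h](R))))) → 6
  π[g]((S − π[g,b,u](ρ[u/y](ρ[b/c](ρ[g/h](R)))))) → 6
  R → 3
  ρ[v/y](R) → 3
  (π[g]((S − π[g,b,u](ρ[u/y](ρ[b/c](ρ[g/h](R)))))) ⋈[g=c] ρ[v/y](R)) → 1
  π[v,h,c,g]((π[g]((S − π[g,b,u](ρ[u/y](ρ[b/c](ρ[g/h](R)))))) ⋈[g=c] ρ[v/y](R))) → 1
  ρ[a/c](π[v,h,c,g]((π[g]((S − π[g,b,u](ρ[u/y](ρ[b/c](ρ[g/h](R)))))) ⋈[g=c] ρ[v/y](R)))) → 1

E1 and E2 produce the same multiset:
v | h | a | g
s | 3 | 6 | 6

yes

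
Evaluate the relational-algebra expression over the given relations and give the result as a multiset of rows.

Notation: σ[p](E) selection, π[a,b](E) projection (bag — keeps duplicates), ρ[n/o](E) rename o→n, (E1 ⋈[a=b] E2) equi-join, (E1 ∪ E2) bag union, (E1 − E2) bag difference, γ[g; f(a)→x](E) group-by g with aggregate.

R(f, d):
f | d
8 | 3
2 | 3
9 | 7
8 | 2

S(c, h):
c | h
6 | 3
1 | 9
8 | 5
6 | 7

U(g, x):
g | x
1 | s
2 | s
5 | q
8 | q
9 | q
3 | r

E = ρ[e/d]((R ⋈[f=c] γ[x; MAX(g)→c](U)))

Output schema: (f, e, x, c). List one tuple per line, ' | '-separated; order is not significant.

Per-node cardinality:
  R → 4
  U → 6
  γ[x; MAX(g)→c](U) → 3
  (R ⋈[f=c] γ[x; MAX(g)→c](U)) → 2
  ρ[e/d]((R ⋈[f=c] γ[x; MAX(g)→c](U))) → 2

== RESULT ==
f | e | x | c
2 | 3 | s | 2
9 | 7 | q | 9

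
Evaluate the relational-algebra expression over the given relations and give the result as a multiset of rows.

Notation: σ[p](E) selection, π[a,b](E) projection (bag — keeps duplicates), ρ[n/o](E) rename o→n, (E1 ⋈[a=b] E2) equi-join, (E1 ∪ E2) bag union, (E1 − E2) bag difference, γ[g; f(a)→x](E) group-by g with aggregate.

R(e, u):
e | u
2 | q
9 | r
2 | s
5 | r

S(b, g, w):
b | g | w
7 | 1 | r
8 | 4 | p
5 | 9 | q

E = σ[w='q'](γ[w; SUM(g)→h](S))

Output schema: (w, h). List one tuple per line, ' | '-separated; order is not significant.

Subexpression sizes:
  S → 3
  γ[w; SUM(g)→h](S) → 3
  σ[w='q'](γ[w; SUM(g)→h](S)) → 1

== RESULT ==
w | h
q | 9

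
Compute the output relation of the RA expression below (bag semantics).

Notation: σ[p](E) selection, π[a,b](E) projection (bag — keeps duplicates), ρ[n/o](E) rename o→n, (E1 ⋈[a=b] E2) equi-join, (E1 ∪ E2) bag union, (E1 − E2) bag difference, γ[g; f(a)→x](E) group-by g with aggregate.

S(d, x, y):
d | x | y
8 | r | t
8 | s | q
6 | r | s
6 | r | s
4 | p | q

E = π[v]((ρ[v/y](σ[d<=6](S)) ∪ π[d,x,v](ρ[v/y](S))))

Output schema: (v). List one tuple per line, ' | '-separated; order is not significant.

Subexpression sizes:
  S → 5
  σ[d<=6](S) → 3
  ρ[v/y](σ[d<=6](S)) → 3
  S → 5
  ρ[v/y](S) → 5
  π[d,x,v](ρ[v/y](S)) → 5
  (ρ[v/y](σ[d<=6](S)) ∪ π[d,x,v](ρ[v/y](S))) → 8
  π[v]((ρ[v/y](σ[d<=6](S)) ∪ π[d,x,v](ρ[v/y](S)))) → 8

== RESULT ==
v
q
q
q
s
s
s
s
t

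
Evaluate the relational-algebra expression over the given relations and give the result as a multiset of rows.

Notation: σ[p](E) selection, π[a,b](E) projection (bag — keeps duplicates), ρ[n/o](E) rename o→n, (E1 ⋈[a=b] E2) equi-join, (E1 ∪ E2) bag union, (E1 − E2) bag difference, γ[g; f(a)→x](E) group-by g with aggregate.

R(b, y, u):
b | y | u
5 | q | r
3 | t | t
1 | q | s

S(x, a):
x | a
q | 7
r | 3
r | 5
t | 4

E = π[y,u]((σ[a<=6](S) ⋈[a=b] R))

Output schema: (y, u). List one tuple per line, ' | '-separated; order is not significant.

Per-node cardinality:
  S → 4
  σ[a<=6](S) → 3
  R → 3
  (σ[a<=6](S) ⋈[a=b] R) → 2
  π[y,u]((σ[a<=6](S) ⋈[a=b] R)) → 2

== RESULT ==
y | u
q | r
t | t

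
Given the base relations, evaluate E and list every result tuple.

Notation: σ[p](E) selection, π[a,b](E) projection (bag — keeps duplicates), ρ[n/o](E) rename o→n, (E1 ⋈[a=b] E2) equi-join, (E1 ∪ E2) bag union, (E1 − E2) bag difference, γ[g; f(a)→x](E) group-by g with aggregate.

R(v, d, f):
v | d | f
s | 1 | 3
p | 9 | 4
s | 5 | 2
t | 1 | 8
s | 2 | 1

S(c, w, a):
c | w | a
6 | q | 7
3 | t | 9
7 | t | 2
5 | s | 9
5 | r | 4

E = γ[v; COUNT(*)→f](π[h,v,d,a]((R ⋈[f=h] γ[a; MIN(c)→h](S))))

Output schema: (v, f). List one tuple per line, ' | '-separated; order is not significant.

Stepwise |·|:
  R → 5
  S → 5
  γ[a; MIN(c)→h](S) → 4
  (R ⋈[f=h] γ[a; MIN(c)→h](S)) → 1
  π[h,v,d,a]((R ⋈[f=h] γ[a; MIN(c)→h](S))) → 1
  γ[v; COUNT(*)→f](π[h,v,d,a]((R ⋈[f=h] γ[a; MIN(c)→h](S)))) → 1

== RESULT ==
v | f
s | 1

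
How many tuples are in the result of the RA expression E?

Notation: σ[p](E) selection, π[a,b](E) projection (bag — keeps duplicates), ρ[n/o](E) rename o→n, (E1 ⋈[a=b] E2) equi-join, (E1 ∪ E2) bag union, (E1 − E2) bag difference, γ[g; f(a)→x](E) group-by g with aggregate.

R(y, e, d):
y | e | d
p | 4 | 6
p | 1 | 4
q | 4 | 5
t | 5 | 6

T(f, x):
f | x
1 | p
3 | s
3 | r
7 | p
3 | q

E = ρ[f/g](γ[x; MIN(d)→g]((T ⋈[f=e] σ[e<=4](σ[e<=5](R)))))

Stepwise |·|:
  T → 5
  R → 4
  σ[e<=5](R) → 4
  σ[e<=4](σ[e<=5](R)) → 3
  (T ⋈[f=e] σ[e<=4](σ[e<=5](R))) → 1
  γ[x; MIN(d)→g]((T ⋈[f=e] σ[e<=4](σ[e<=5](R)))) → 1
  ρ[f/g](γ[x; MIN(d)→g]((T ⋈[f=e] σ[e<=4](σ[e<=5](R))))) → 1

|E| = 1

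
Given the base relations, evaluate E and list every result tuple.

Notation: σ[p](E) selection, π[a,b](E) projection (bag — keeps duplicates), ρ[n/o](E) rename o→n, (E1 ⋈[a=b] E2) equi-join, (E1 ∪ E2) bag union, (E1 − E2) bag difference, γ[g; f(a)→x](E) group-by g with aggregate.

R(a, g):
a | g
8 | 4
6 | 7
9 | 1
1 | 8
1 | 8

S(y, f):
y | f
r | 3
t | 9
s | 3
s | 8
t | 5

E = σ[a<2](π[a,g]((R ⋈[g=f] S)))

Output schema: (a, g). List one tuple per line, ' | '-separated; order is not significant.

Subexpression sizes:
  R → 5
  S → 5
  (R ⋈[g=f] S) → 2
  π[a,g]((R ⋈[g=f] S)) → 2
  σ[a<2](π[a,g]((R ⋈[g=f] S))) → 2

== RESULT ==
a | g
1 | 8
1 | 8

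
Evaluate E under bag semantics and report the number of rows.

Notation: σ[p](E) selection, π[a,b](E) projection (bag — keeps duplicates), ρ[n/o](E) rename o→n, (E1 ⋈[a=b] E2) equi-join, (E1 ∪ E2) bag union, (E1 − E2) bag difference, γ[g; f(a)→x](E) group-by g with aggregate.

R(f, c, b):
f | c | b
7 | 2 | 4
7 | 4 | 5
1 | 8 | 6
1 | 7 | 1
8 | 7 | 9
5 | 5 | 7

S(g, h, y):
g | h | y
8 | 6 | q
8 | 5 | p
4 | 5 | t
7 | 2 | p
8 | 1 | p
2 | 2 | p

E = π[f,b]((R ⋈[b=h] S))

Row counts bottom-up:
  R → 6
  S → 6
  (R ⋈[b=h] S) → 4
  π[f,b]((R ⋈[b=h] S)) → 4

|E| = 4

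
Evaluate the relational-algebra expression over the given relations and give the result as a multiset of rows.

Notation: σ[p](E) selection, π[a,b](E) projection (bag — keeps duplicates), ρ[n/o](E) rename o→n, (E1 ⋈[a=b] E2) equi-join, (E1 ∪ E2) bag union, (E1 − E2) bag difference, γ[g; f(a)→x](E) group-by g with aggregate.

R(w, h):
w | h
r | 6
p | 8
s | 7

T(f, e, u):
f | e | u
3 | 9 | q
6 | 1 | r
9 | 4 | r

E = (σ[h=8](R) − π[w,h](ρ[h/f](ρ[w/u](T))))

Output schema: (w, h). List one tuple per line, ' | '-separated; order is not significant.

Per-node cardinality:
  R → 3
  σ[h=8](R) → 1
  T → 3
  ρ[w/u](T) → 3
  ρ[h/f](ρ[w/u](T)) → 3
  π[w,h](ρ[h/f](ρ[w/u](T))) → 3
  (σ[h=8](R) − π[w,h](ρ[h/f](ρ[w/u](T)))) → 1

== RESULT ==
w | h
p | 8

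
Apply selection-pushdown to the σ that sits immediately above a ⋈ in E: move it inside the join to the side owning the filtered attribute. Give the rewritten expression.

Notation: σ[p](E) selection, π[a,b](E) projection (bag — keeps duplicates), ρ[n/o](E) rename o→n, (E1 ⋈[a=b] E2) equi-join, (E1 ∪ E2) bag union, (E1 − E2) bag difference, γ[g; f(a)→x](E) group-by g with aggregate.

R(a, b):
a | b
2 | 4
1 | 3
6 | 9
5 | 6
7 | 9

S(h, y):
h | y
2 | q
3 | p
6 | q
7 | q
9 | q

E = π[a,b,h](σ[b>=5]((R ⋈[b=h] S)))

σ filters on b, owned by the left side.
E' = π[a,b,h]((σ[b>=5](R) ⋈[b=h] S))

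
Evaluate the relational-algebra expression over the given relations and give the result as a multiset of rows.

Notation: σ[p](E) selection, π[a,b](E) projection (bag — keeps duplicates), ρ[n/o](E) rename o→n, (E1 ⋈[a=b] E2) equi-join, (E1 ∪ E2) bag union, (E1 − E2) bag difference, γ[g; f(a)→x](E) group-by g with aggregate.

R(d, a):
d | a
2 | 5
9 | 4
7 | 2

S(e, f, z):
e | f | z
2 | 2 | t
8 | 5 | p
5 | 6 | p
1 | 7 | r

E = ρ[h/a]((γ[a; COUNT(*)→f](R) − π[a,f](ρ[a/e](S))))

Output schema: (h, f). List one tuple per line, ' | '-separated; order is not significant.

Stepwise |·|:
  R → 3
  γ[a; COUNT(*)→f](R) → 3
  S → 4
  ρ[a/e](S) → 4
  π[a,f](ρ[a/e](S)) → 4
  (γ[a; COUNT(*)→f](R) − π[a,f](ρ[a/e](S))) → 3
  ρ[h/a]((γ[a; COUNT(*)→f](R) − π[a,f](ρ[a/e](S)))) → 3

== RESULT ==
h | f
2 | 1
4 | 1
5 | 1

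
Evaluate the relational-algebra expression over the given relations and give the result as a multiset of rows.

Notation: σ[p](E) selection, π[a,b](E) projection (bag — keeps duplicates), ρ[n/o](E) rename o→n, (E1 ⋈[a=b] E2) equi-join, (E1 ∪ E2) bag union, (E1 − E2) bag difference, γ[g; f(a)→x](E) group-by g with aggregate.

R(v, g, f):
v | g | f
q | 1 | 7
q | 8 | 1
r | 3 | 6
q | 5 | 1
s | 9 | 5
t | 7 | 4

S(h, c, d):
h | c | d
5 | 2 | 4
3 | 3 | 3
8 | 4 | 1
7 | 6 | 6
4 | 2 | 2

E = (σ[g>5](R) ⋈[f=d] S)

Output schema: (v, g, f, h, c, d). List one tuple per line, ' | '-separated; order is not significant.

Subexpression sizes:
  R → 6
  σ[g>5](R) → 3
  S → 5
  (σ[g>5](R) ⋈[f=d] S) → 2

== RESULT ==
v | g | f | h | c | d
q | 8 | 1 | 8 | 4 | 1
t | 7 | 4 | 5 | 2 | 4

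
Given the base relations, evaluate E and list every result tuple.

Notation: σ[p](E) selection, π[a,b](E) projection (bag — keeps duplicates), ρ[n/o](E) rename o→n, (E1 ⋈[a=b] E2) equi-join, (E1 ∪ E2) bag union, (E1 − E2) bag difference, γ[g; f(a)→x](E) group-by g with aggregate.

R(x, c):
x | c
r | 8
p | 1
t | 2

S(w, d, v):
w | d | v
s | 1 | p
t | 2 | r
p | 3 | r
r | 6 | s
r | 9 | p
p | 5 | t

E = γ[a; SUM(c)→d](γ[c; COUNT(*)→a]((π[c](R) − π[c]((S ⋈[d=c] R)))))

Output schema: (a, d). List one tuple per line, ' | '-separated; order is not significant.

Stepwise |·|:
  R → 3
  π[c](R) → 3
  S → 6
  R → 3
  (S ⋈[d=c] R) → 2
  π[c]((S ⋈[d=c] R)) → 2
  (π[c](R) − π[c]((S ⋈[d=c] R))) → 1
  γ[c; COUNT(*)→a]((π[c](R) − π[c]((S ⋈[d=c] R)))) → 1
  γ[a; SUM(c)→d](γ[c; COUNT(*)→a]((π[c](R) − π[c]((S ⋈[d=c] R))))) → 1

== RESULT ==
a | d
1 | 8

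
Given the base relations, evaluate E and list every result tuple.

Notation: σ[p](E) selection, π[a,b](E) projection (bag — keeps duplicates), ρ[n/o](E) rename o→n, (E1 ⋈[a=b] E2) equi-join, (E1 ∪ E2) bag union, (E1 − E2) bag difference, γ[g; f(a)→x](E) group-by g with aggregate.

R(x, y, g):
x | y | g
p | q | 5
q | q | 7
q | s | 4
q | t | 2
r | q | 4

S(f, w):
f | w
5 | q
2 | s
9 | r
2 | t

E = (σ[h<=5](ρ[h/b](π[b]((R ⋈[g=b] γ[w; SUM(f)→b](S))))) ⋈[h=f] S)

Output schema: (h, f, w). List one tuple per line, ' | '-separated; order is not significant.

Stepwise |·|:
  R → 5
  S → 4
  γ[w; SUM(f)→b](S) → 4
  (R ⋈[g=b] γ[w; SUM(f)→b](S)) → 3
  π[b]((R ⋈[g=b] γ[w; SUM(f)→b](S))) → 3
  ρ[h/b](π[b]((R ⋈[g=b] γ[w; SUM(f)→b](S)))) → 3
  σ[h<=5](ρ[h/b](π[b]((R ⋈[g=b] γ[w; SUM(f)→b](S))))) → 3
  S → 4
  (σ[h<=5](ρ[h/b](π[b]((R ⋈[g=b] γ[w; SUM(f)→b](S))))) ⋈[h=f] S) → 5

== RESULT ==
h | f | w
2 | 2 | s
2 | 2 | s
2 | 2 | t
2 | 2 | t
5 | 5 | q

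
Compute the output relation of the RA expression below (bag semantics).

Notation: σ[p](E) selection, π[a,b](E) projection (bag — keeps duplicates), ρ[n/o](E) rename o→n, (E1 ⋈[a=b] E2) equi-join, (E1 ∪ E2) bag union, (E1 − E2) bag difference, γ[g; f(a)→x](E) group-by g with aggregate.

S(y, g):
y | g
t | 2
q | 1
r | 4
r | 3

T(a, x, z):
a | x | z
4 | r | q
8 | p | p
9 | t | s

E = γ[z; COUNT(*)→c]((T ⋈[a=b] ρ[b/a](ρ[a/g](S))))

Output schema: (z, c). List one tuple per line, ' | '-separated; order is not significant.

Per-node cardinality:
  T → 3
  S → 4
  ρ[a/g](S) → 4
  ρ[b/a](ρ[a/g](S)) → 4
  (T ⋈[a=b] ρ[b/a](ρ[a/g](S))) → 1
  γ[z; COUNT(*)→c]((T ⋈[a=b] ρ[b/a](ρ[a/g](S)))) → 1

== RESULT ==
z | c
q | 1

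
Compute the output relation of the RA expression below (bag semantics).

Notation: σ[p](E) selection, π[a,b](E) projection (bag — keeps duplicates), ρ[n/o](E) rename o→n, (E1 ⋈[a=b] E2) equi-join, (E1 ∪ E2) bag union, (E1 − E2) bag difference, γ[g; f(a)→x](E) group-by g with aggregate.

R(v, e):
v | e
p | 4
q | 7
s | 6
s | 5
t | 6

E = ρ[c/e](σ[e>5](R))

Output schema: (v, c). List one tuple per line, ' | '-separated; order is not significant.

Stepwise |·|:
  R → 5
  σ[e>5](R) → 3
  ρ[c/e](σ[e>5](R)) → 3

== RESULT ==
v | c
q | 7
s | 6
t | 6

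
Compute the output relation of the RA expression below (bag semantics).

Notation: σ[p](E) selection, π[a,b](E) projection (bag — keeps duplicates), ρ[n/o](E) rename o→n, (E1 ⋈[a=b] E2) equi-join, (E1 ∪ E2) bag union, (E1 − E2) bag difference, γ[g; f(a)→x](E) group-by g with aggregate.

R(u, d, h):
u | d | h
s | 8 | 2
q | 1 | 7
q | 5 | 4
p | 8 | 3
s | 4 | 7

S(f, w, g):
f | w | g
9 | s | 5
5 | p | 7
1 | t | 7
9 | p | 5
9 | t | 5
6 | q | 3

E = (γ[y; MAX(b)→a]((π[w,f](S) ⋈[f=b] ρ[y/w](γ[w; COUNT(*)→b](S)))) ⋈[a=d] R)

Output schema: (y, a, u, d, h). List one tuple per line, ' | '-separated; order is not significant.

Stepwise |·|:
  S → 6
  π[w,f](S) → 6
  S → 6
  γ[w; COUNT(*)→b](S) → 4
  ρ[y/w](γ[w; COUNT(*)→b](S)) → 4
  (π[w,f](S) ⋈[f=b] ρ[y/w](γ[w; COUNT(*)→b](S))) → 2
  γ[y; MAX(b)→a]((π[w,f](S) ⋈[f=b] ρ[y/w](γ[w; COUNT(*)→b](S)))) → 2
  R → 5
  (γ[y; MAX(b)→a]((π[w,f](S) ⋈[f=b] ρ[y/w](γ[w; COUNT(*)→b](S)))) ⋈[a=d] R) → 2

== RESULT ==
y | a | u | d | h
q | 1 | q | 1 | 7
s | 1 | q | 1 | 7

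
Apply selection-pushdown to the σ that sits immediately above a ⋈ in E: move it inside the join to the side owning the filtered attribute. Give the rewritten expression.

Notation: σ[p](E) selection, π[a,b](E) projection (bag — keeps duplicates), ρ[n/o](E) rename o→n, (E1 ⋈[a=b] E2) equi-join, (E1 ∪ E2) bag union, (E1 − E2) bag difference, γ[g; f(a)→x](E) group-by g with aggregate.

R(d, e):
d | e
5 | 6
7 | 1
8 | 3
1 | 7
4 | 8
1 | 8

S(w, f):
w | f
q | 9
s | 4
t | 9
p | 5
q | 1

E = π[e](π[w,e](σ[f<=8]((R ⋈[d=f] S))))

σ filters on f, owned by the right side.
E' = π[e](π[w,e]((R ⋈[d=f] σ[f<=8](S))))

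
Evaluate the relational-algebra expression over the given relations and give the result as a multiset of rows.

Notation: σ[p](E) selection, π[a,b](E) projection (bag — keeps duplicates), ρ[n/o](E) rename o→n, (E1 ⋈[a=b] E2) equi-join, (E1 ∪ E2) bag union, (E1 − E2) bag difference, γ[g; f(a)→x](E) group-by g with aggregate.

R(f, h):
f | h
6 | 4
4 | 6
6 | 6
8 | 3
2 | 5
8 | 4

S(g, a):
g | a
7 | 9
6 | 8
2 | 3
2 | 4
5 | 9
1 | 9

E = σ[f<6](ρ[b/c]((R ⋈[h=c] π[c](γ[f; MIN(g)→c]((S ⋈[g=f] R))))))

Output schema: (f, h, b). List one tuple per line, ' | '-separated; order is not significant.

Per-node cardinality:
  R → 6
  S → 6
  R → 6
  (S ⋈[g=f] R) → 4
  γ[f; MIN(g)→c]((S ⋈[g=f] R)) → 2
  π[c](γ[f; MIN(g)→c]((S ⋈[g=f] R))) → 2
  (R ⋈[h=c] π[c](γ[f; MIN(g)→c]((S ⋈[g=f] R)))) → 2
  ρ[b/c]((R ⋈[h=c] π[c](γ[f; MIN(g)→c]((S ⋈[g=f] R))))) → 2
  σ[f<6](ρ[b/c]((R ⋈[h=c] π[c](γ[f; MIN(g)→c]((S ⋈[g=f] R)))))) → 1

== RESULT ==
f | h | b
4 | 6 | 6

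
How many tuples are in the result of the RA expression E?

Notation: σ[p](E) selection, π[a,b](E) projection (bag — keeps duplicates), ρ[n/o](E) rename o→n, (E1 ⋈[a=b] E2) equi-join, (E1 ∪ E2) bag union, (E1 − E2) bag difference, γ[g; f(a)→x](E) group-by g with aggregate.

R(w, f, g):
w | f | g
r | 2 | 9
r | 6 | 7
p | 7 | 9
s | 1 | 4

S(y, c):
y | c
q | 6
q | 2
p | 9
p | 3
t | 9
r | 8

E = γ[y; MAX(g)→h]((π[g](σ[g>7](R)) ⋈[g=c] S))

Per-node cardinality:
  R → 4
  σ[g>7](R) → 2
  π[g](σ[g>7](R)) → 2
  S → 6
  (π[g](σ[g>7](R)) ⋈[g=c] S) → 4
  γ[y; MAX(g)→h]((π[g](σ[g>7](R)) ⋈[g=c] S)) → 2

|E| = 2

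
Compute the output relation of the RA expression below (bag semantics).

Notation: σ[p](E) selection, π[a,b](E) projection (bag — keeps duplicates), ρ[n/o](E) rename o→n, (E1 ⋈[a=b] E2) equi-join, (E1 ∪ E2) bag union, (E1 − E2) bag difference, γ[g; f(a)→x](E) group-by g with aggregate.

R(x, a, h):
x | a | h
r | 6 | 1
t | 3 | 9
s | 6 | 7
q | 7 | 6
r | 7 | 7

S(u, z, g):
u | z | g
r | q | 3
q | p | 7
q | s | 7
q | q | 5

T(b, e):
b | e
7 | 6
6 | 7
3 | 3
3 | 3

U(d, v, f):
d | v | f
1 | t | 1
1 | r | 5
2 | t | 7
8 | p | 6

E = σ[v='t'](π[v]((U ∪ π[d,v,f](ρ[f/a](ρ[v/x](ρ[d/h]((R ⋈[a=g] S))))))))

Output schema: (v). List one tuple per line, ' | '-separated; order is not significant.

Per-node cardinality:
  U → 4
  R → 5
  S → 4
  (R ⋈[a=g] S) → 5
  ρ[d/h]((R ⋈[a=g] S)) → 5
  ρ[v/x](ρ[d/h]((R ⋈[a=g] S))) → 5
  ρ[f/a](ρ[v/x](ρ[d/h]((R ⋈[a=g] S)))) → 5
  π[d,v,f](ρ[f/a](ρ[v/x](ρ[d/h]((R ⋈[a=g] S))))) → 5
  (U ∪ π[d,v,f](ρ[f/a](ρ[v/x](ρ[d/h]((R ⋈[a=g] S)))))) → 9
  π[v]((U ∪ π[d,v,f](ρ[f/a](ρ[v/x](ρ[d/h]((R ⋈[a=g] S))))))) → 9
  σ[v='t'](π[v]((U ∪ π[d,v,f](ρ[f/a](ρ[v/x](ρ[d/h]((R ⋈[a=g] S)))))))) → 3

== RESULT ==
v
t
t
t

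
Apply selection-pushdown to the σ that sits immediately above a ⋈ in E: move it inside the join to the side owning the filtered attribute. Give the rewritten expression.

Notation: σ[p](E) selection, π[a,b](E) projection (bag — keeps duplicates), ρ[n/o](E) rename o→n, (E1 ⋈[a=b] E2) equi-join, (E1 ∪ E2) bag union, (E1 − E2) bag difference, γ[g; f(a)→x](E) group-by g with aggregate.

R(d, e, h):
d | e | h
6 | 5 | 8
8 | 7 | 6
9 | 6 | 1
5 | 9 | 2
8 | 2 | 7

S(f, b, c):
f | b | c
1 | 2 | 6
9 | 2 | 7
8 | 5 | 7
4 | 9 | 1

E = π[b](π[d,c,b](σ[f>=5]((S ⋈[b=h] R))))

σ filters on f, owned by the left side.
E' = π[b](π[d,c,b]((σ[f>=5](S) ⋈[b=h] R)))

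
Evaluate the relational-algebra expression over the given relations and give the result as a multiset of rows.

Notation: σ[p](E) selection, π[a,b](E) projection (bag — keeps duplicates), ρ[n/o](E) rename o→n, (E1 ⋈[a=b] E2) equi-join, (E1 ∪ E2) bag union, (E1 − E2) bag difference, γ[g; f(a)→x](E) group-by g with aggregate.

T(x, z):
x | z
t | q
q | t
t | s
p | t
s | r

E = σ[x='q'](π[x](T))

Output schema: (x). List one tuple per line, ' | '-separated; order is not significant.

Row counts bottom-up:
  T → 5
  π[x](T) → 5
  σ[x='q'](π[x](T)) → 1

== RESULT ==
x
q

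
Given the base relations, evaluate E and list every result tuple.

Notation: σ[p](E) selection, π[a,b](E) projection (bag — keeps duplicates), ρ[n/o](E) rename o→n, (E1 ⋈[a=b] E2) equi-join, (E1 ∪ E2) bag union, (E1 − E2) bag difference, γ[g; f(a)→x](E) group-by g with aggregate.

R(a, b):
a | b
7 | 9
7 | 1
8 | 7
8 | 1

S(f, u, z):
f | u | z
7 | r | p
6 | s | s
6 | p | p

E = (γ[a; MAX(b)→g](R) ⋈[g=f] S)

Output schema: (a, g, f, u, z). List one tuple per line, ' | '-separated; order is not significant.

Stepwise |·|:
  R → 4
  γ[a; MAX(b)→g](R) → 2
  S → 3
  (γ[a; MAX(b)→g](R) ⋈[g=f] S) → 1

== RESULT ==
a | g | f | u | z
8 | 7 | 7 | r | p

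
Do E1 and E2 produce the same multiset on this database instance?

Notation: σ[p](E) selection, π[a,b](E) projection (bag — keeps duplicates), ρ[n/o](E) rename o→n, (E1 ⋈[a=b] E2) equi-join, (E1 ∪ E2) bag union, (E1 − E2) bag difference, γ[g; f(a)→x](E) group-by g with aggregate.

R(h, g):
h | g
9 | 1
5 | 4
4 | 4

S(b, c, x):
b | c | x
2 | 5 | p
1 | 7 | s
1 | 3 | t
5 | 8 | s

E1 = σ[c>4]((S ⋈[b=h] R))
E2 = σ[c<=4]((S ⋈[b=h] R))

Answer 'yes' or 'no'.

E1 per-node cardinality:
  S → 4
  R → 3
  (S ⋈[b=h] R) → 1
  σ[c>4]((S ⋈[b=h] R)) → 1
E2 per-node cardinality:
  S → 4
  R → 3
  (S ⋈[b=h] R) → 1
  σ[c<=4]((S ⋈[b=h] R)) → 0

E1 result:
b | c | x | h | g
5 | 8 | s | 5 | 4
E2 result:
b | c | x | h | g
(0 rows)
Witness: (5, 8, 's', 5, 4) appears 1× in E1 but 0× in E2.

no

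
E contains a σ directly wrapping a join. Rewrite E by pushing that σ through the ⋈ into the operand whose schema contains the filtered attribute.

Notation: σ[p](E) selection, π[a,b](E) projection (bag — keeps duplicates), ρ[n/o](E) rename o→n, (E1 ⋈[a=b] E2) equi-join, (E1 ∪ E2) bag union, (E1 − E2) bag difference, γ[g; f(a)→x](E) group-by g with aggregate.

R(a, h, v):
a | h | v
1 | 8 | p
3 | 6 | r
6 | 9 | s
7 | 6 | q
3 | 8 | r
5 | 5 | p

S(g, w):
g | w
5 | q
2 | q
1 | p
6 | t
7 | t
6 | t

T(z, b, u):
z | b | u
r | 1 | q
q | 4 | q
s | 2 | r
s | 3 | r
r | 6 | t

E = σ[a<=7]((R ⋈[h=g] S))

σ filters on a, owned by the left side.
E' = (σ[a<=7](R) ⋈[h=g] S)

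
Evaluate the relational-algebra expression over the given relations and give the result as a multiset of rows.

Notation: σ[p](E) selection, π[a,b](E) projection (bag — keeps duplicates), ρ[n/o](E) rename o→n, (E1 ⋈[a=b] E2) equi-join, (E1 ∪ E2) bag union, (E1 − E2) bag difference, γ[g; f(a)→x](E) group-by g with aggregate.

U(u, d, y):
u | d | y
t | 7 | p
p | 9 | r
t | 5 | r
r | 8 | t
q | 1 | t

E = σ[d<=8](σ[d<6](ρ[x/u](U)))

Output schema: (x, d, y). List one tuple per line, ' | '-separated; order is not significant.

Stepwise |·|:
  U → 5
  ρ[x/u](U) → 5
  σ[d<6](ρ[x/u](U)) → 2
  σ[d<=8](σ[d<6](ρ[x/u](U))) → 2

== RESULT ==
x | d | y
q | 1 | t
t | 5 | r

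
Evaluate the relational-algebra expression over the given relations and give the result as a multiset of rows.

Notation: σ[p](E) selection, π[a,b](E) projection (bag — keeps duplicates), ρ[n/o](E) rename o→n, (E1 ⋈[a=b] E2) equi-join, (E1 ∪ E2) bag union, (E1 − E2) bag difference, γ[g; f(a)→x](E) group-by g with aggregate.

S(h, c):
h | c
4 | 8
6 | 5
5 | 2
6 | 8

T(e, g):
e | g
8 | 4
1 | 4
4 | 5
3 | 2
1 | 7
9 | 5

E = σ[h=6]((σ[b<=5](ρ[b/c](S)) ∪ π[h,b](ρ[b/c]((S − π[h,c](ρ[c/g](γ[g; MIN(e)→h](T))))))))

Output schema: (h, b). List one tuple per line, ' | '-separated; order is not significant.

Row counts bottom-up:
  S → 4
  ρ[b/c](S) → 4
  σ[b<=5](ρ[b/c](S)) → 2
  S → 4
  T → 6
  γ[g; MIN(e)→h](T) → 4
  ρ[c/g](γ[g; MIN(e)→h](T)) → 4
  π[h,c](ρ[c/g](γ[g; MIN(e)→h](T))) → 4
  (S − π[h,c](ρ[c/g](γ[g; MIN(e)→h](T)))) → 4
  ρ[b/c]((S − π[h,c](ρ[c/g](γ[g; MIN(e)→h](T))))) → 4
  π[h,b](ρ[b/c]((S − π[h,c](ρ[c/g](γ[g; MIN(e)→h](T)))))) → 4
  (σ[b<=5](ρ[b/c](S)) ∪ π[h,b](ρ[b/c]((S − π[h,c](ρ[c/g](γ[g; MIN(e)→h](T))))))) → 6
  σ[h=6]((σ[b<=5](ρ[b/c](S)) ∪ π[h,b](ρ[b/c]((S − π[h,c](ρ[c/g](γ[g; MIN(e)→h](T)))))))) → 3

== RESULT ==
h | b
6 | 5
6 | 5
6 | 8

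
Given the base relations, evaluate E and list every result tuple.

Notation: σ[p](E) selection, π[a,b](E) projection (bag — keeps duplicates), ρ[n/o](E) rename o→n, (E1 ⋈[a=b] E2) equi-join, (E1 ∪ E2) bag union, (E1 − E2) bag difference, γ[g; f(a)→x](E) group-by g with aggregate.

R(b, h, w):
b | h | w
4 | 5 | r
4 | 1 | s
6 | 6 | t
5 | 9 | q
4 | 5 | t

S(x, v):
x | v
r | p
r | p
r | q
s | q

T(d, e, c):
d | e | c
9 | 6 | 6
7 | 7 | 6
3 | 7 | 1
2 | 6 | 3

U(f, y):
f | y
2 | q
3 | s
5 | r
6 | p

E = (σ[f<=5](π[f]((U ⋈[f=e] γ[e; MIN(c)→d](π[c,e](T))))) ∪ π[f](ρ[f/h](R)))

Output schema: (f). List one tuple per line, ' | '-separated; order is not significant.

Stepwise |·|:
  U → 4
  T → 4
  π[c,e](T) → 4
  γ[e; MIN(c)→d](π[c,e](T)) → 2
  (U ⋈[f=e] γ[e; MIN(c)→d](π[c,e](T))) → 1
  π[f]((U ⋈[f=e] γ[e; MIN(c)→d](π[c,e](T)))) → 1
  σ[f<=5](π[f]((U ⋈[f=e] γ[e; MIN(c)→d](π[c,e](T))))) → 0
  R → 5
  ρ[f/h](R) → 5
  π[f](ρ[f/h](R)) → 5
  (σ[f<=5](π[f]((U ⋈[f=e] γ[e; MIN(c)→d](π[c,e](T))))) ∪ π[f](ρ[f/h](R))) → 5

== RESULT ==
f
1
5
5
6
9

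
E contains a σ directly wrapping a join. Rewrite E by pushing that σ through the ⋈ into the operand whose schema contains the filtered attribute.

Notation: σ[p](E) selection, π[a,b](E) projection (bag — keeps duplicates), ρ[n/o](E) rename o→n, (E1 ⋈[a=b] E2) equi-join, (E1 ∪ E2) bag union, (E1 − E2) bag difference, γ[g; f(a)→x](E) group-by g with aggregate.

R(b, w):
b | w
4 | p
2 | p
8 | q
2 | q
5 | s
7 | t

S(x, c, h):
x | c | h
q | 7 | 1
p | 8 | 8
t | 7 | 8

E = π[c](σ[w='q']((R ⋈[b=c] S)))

σ filters on w, owned by the left side.
E' = π[c]((σ[w='q'](R) ⋈[b=c] S))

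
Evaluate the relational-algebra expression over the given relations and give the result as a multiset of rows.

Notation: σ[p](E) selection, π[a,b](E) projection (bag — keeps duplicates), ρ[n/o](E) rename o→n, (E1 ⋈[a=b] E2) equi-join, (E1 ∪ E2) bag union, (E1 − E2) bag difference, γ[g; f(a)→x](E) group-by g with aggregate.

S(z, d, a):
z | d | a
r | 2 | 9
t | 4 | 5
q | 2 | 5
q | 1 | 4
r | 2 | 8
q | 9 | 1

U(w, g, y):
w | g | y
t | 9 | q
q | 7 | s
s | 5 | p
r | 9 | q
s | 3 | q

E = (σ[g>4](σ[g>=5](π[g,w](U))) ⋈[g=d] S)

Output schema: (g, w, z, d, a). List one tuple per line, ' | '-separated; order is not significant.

Stepwise |·|:
  U → 5
  π[g,w](U) → 5
  σ[g>=5](π[g,w](U)) → 4
  σ[g>4](σ[g>=5](π[g,w](U))) → 4
  S → 6
  (σ[g>4](σ[g>=5](π[g,w](U))) ⋈[g=d] S) → 2

== RESULT ==
g | w | z | d | a
9 | r | q | 9 | 1
9 | t | q | 9 | 1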